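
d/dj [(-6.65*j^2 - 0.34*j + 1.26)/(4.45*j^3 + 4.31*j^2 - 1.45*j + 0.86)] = (29.5925*j^4 + 3.026*j^3 - 5.7131*j^2 - 22.2992*j + 1.5346)/(19.8025*j^6 + 38.359*j^5 + 5.6711*j^4 - 4.845*j^3 + 9.5157*j^2 - 2.494*j + 0.7396)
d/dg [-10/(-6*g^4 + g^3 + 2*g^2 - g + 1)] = 10*(-24*g^3 + 3*g^2 + 4*g - 1)/(-6*g^4 + g^3 + 2*g^2 - g + 1)^2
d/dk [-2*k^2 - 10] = -4*k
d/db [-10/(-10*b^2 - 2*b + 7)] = 20*(-10*b - 1)/(10*b^2 + 2*b - 7)^2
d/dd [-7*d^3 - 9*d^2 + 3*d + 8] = -21*d^2 - 18*d + 3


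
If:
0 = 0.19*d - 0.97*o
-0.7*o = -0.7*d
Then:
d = 0.00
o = 0.00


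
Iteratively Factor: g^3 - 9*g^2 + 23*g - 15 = (g - 1)*(g^2 - 8*g + 15) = (g - 3)*(g - 1)*(g - 5)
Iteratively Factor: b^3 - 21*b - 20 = (b + 4)*(b^2 - 4*b - 5) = (b - 5)*(b + 4)*(b + 1)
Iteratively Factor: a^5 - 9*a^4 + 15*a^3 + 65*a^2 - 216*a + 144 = (a - 4)*(a^4 - 5*a^3 - 5*a^2 + 45*a - 36) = (a - 4)^2*(a^3 - a^2 - 9*a + 9) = (a - 4)^2*(a - 1)*(a^2 - 9) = (a - 4)^2*(a - 1)*(a + 3)*(a - 3)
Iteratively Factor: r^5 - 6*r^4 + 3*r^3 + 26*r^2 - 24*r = (r + 2)*(r^4 - 8*r^3 + 19*r^2 - 12*r) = (r - 3)*(r + 2)*(r^3 - 5*r^2 + 4*r) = (r - 3)*(r - 1)*(r + 2)*(r^2 - 4*r) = r*(r - 3)*(r - 1)*(r + 2)*(r - 4)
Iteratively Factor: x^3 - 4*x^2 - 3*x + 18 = (x - 3)*(x^2 - x - 6) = (x - 3)*(x + 2)*(x - 3)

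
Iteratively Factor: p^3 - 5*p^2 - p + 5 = (p + 1)*(p^2 - 6*p + 5) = (p - 5)*(p + 1)*(p - 1)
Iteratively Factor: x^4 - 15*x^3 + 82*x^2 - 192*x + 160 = (x - 2)*(x^3 - 13*x^2 + 56*x - 80) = (x - 4)*(x - 2)*(x^2 - 9*x + 20) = (x - 5)*(x - 4)*(x - 2)*(x - 4)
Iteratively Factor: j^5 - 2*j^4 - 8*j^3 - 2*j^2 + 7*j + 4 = (j - 4)*(j^4 + 2*j^3 - 2*j - 1) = (j - 4)*(j + 1)*(j^3 + j^2 - j - 1) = (j - 4)*(j - 1)*(j + 1)*(j^2 + 2*j + 1) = (j - 4)*(j - 1)*(j + 1)^2*(j + 1)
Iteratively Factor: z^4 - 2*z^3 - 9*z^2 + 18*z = (z + 3)*(z^3 - 5*z^2 + 6*z) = (z - 2)*(z + 3)*(z^2 - 3*z) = (z - 3)*(z - 2)*(z + 3)*(z)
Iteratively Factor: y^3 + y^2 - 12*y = (y - 3)*(y^2 + 4*y) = (y - 3)*(y + 4)*(y)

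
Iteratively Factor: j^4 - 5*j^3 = (j)*(j^3 - 5*j^2) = j^2*(j^2 - 5*j) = j^3*(j - 5)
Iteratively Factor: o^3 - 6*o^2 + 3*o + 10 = (o - 5)*(o^2 - o - 2) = (o - 5)*(o - 2)*(o + 1)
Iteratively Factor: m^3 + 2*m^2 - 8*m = (m + 4)*(m^2 - 2*m) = (m - 2)*(m + 4)*(m)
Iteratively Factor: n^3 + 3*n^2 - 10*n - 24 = (n - 3)*(n^2 + 6*n + 8) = (n - 3)*(n + 2)*(n + 4)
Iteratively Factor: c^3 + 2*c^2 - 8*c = (c - 2)*(c^2 + 4*c) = c*(c - 2)*(c + 4)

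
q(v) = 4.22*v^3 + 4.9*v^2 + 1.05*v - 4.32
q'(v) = 12.66*v^2 + 9.8*v + 1.05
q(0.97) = 5.16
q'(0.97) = 22.47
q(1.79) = 37.46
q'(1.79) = 59.16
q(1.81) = 38.66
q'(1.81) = 60.26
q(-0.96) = -4.55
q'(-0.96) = 3.31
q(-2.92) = -70.67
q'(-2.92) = 80.38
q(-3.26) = -101.87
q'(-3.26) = 103.65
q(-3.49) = -127.69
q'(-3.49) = 121.05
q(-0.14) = -4.38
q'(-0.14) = -0.07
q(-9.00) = -2693.25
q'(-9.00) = 938.31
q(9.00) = 3478.41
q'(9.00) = 1114.71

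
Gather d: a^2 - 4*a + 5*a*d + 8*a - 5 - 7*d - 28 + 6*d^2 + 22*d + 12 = a^2 + 4*a + 6*d^2 + d*(5*a + 15) - 21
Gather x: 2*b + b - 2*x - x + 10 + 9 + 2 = 3*b - 3*x + 21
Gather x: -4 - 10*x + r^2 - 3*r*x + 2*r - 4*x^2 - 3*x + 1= r^2 + 2*r - 4*x^2 + x*(-3*r - 13) - 3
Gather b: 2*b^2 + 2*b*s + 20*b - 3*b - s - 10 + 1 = 2*b^2 + b*(2*s + 17) - s - 9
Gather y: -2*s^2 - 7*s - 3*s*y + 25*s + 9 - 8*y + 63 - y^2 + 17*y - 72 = -2*s^2 + 18*s - y^2 + y*(9 - 3*s)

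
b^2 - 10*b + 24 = (b - 6)*(b - 4)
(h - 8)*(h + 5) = h^2 - 3*h - 40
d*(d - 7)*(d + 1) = d^3 - 6*d^2 - 7*d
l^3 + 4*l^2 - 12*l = l*(l - 2)*(l + 6)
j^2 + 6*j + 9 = (j + 3)^2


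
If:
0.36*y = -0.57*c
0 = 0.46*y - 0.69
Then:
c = -0.95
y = 1.50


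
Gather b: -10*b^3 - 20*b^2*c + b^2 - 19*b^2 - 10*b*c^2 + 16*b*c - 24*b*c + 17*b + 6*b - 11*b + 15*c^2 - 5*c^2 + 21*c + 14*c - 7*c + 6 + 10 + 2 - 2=-10*b^3 + b^2*(-20*c - 18) + b*(-10*c^2 - 8*c + 12) + 10*c^2 + 28*c + 16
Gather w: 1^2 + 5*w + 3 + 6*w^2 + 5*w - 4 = 6*w^2 + 10*w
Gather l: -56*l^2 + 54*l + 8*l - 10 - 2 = -56*l^2 + 62*l - 12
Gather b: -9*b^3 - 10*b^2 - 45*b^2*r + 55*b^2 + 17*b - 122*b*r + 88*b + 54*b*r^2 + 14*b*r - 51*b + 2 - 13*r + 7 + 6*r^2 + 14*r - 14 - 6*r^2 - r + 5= -9*b^3 + b^2*(45 - 45*r) + b*(54*r^2 - 108*r + 54)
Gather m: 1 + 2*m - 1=2*m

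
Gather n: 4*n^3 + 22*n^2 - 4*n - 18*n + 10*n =4*n^3 + 22*n^2 - 12*n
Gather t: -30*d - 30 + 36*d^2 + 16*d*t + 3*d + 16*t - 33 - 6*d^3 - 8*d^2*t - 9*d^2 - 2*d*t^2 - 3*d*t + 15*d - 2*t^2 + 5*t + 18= -6*d^3 + 27*d^2 - 12*d + t^2*(-2*d - 2) + t*(-8*d^2 + 13*d + 21) - 45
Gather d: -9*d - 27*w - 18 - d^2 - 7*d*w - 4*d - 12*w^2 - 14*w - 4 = -d^2 + d*(-7*w - 13) - 12*w^2 - 41*w - 22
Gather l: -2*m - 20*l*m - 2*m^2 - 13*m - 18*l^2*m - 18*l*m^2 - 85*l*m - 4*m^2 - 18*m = -18*l^2*m + l*(-18*m^2 - 105*m) - 6*m^2 - 33*m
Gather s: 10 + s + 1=s + 11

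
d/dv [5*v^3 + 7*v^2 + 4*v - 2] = 15*v^2 + 14*v + 4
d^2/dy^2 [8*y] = 0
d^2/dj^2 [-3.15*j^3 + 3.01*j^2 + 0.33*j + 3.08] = 6.02 - 18.9*j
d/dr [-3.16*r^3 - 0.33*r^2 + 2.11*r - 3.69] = -9.48*r^2 - 0.66*r + 2.11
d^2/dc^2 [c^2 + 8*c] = 2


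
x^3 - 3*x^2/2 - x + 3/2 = (x - 3/2)*(x - 1)*(x + 1)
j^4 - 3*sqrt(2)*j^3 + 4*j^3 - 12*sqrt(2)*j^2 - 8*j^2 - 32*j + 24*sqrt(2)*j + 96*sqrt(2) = (j + 4)*(j - 3*sqrt(2))*(j - 2*sqrt(2))*(j + 2*sqrt(2))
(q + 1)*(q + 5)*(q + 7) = q^3 + 13*q^2 + 47*q + 35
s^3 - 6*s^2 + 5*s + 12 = (s - 4)*(s - 3)*(s + 1)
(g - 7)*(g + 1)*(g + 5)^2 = g^4 + 4*g^3 - 42*g^2 - 220*g - 175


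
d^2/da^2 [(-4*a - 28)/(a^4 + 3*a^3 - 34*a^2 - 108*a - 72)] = 8*((a + 7)*(4*a^3 + 9*a^2 - 68*a - 108)^2 + (4*a^3 + 9*a^2 - 68*a + (a + 7)*(6*a^2 + 9*a - 34) - 108)*(-a^4 - 3*a^3 + 34*a^2 + 108*a + 72))/(-a^4 - 3*a^3 + 34*a^2 + 108*a + 72)^3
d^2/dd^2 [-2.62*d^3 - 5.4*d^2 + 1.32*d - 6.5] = -15.72*d - 10.8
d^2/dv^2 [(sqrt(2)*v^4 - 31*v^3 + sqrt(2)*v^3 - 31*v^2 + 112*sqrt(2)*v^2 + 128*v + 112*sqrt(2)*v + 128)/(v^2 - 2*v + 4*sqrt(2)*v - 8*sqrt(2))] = 2*(sqrt(2)*v^6 - 6*sqrt(2)*v^5 + 24*v^5 - 144*v^4 + 108*sqrt(2)*v^4 - 1706*v^3 + 232*sqrt(2)*v^3 - 1656*sqrt(2)*v^2 + 11808*v^2 - 7296*v + 4992*sqrt(2)*v + 5248 + 18432*sqrt(2))/(v^6 - 6*v^5 + 12*sqrt(2)*v^5 - 72*sqrt(2)*v^4 + 108*v^4 - 584*v^3 + 272*sqrt(2)*v^3 - 864*sqrt(2)*v^2 + 1152*v^2 - 768*v + 1536*sqrt(2)*v - 1024*sqrt(2))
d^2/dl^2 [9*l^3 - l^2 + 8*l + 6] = 54*l - 2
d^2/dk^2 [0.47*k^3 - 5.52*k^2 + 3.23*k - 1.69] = 2.82*k - 11.04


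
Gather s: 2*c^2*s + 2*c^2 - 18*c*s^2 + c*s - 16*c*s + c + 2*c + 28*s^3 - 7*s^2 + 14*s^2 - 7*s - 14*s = 2*c^2 + 3*c + 28*s^3 + s^2*(7 - 18*c) + s*(2*c^2 - 15*c - 21)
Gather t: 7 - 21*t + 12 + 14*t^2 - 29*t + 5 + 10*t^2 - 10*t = 24*t^2 - 60*t + 24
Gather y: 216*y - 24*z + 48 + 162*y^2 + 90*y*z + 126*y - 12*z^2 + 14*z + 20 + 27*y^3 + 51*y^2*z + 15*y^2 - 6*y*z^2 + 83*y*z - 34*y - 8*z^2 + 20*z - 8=27*y^3 + y^2*(51*z + 177) + y*(-6*z^2 + 173*z + 308) - 20*z^2 + 10*z + 60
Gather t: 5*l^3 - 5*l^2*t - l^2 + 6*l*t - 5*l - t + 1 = 5*l^3 - l^2 - 5*l + t*(-5*l^2 + 6*l - 1) + 1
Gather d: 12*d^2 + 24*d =12*d^2 + 24*d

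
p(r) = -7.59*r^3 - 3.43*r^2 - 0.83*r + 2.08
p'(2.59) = -171.34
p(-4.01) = 439.67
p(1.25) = -19.14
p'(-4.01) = -339.47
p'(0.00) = -0.83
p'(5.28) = -671.84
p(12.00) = -13617.32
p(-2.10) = 58.99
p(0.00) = 2.08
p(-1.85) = 39.93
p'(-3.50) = -255.75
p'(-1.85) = -66.07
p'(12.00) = -3362.03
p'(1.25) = -44.98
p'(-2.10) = -86.84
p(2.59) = -154.95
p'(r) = -22.77*r^2 - 6.86*r - 0.83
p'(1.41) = -55.77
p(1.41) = -27.19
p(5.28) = -1215.16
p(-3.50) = 288.39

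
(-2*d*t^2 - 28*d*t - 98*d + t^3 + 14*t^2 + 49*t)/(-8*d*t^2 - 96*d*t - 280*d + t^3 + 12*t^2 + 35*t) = (-2*d*t - 14*d + t^2 + 7*t)/(-8*d*t - 40*d + t^2 + 5*t)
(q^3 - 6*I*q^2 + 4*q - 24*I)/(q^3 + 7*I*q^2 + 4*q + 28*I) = (q - 6*I)/(q + 7*I)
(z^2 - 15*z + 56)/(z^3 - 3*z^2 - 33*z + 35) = (z - 8)/(z^2 + 4*z - 5)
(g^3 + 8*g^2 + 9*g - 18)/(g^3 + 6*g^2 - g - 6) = (g + 3)/(g + 1)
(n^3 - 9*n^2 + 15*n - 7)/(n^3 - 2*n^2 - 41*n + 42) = (n - 1)/(n + 6)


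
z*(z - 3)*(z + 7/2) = z^3 + z^2/2 - 21*z/2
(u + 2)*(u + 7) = u^2 + 9*u + 14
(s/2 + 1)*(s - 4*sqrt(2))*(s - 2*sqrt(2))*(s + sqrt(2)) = s^4/2 - 5*sqrt(2)*s^3/2 + s^3 - 5*sqrt(2)*s^2 + 2*s^2 + 4*s + 8*sqrt(2)*s + 16*sqrt(2)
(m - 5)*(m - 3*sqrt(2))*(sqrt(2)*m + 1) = sqrt(2)*m^3 - 5*sqrt(2)*m^2 - 5*m^2 - 3*sqrt(2)*m + 25*m + 15*sqrt(2)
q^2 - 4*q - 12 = (q - 6)*(q + 2)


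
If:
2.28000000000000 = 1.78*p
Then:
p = 1.28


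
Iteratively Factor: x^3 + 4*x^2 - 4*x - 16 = (x + 4)*(x^2 - 4) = (x - 2)*(x + 4)*(x + 2)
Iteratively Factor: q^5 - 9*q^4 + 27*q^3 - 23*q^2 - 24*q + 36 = (q + 1)*(q^4 - 10*q^3 + 37*q^2 - 60*q + 36) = (q - 3)*(q + 1)*(q^3 - 7*q^2 + 16*q - 12) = (q - 3)*(q - 2)*(q + 1)*(q^2 - 5*q + 6) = (q - 3)*(q - 2)^2*(q + 1)*(q - 3)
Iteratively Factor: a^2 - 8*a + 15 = (a - 5)*(a - 3)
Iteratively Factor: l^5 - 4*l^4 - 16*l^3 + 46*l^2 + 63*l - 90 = (l - 3)*(l^4 - l^3 - 19*l^2 - 11*l + 30) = (l - 3)*(l + 2)*(l^3 - 3*l^2 - 13*l + 15) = (l - 3)*(l + 2)*(l + 3)*(l^2 - 6*l + 5) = (l - 5)*(l - 3)*(l + 2)*(l + 3)*(l - 1)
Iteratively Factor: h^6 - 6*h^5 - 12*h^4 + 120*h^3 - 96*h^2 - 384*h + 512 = (h + 2)*(h^5 - 8*h^4 + 4*h^3 + 112*h^2 - 320*h + 256) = (h - 2)*(h + 2)*(h^4 - 6*h^3 - 8*h^2 + 96*h - 128) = (h - 2)^2*(h + 2)*(h^3 - 4*h^2 - 16*h + 64) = (h - 4)*(h - 2)^2*(h + 2)*(h^2 - 16) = (h - 4)^2*(h - 2)^2*(h + 2)*(h + 4)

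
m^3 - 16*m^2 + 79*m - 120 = (m - 8)*(m - 5)*(m - 3)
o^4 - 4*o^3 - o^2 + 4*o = o*(o - 4)*(o - 1)*(o + 1)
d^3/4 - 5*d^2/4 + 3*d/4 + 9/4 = (d/4 + 1/4)*(d - 3)^2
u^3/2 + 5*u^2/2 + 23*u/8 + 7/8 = (u/2 + 1/4)*(u + 1)*(u + 7/2)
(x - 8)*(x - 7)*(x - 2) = x^3 - 17*x^2 + 86*x - 112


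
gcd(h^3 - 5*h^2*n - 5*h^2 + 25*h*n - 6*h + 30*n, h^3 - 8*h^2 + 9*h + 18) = h^2 - 5*h - 6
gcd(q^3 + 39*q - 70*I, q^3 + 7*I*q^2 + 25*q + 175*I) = q^2 + 2*I*q + 35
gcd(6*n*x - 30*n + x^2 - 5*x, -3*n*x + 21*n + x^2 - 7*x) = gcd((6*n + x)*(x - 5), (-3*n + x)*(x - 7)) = 1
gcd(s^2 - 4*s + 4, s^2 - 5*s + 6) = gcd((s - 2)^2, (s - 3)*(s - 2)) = s - 2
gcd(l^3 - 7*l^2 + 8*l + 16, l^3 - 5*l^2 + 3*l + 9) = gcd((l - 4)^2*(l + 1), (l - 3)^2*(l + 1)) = l + 1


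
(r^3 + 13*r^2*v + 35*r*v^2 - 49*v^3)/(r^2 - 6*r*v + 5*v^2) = (r^2 + 14*r*v + 49*v^2)/(r - 5*v)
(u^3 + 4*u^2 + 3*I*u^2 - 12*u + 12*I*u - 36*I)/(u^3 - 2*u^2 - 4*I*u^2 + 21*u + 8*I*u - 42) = (u + 6)/(u - 7*I)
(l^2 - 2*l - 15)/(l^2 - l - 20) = (l + 3)/(l + 4)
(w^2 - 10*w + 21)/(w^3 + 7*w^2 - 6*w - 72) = (w - 7)/(w^2 + 10*w + 24)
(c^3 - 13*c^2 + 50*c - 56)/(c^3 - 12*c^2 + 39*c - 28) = (c - 2)/(c - 1)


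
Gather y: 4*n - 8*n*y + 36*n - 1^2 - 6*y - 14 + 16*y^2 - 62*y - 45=40*n + 16*y^2 + y*(-8*n - 68) - 60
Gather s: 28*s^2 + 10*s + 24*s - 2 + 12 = 28*s^2 + 34*s + 10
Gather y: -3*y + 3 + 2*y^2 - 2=2*y^2 - 3*y + 1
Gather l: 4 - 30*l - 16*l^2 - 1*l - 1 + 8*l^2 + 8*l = -8*l^2 - 23*l + 3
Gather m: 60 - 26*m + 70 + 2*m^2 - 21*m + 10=2*m^2 - 47*m + 140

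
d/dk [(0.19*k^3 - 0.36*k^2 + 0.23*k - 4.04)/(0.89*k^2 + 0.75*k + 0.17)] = (0.1691*k^4 + 0.285*k^3 - 0.3778*k^2 + 7.0688*k + 3.0691)/(0.7921*k^4 + 1.335*k^3 + 0.8651*k^2 + 0.255*k + 0.0289)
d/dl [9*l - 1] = 9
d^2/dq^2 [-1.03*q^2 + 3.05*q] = -2.06000000000000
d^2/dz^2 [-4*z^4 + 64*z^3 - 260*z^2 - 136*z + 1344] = -48*z^2 + 384*z - 520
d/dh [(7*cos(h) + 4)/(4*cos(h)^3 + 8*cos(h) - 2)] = (21*cos(h) + 12*cos(2*h) + 7*cos(3*h) + 35)*sin(h)/(2*(2*cos(h)^3 + 4*cos(h) - 1)^2)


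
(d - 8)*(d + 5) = d^2 - 3*d - 40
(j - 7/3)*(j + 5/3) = j^2 - 2*j/3 - 35/9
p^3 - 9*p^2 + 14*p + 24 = (p - 6)*(p - 4)*(p + 1)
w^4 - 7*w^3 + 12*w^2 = w^2*(w - 4)*(w - 3)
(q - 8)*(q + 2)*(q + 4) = q^3 - 2*q^2 - 40*q - 64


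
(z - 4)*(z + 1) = z^2 - 3*z - 4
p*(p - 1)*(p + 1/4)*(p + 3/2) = p^4 + 3*p^3/4 - 11*p^2/8 - 3*p/8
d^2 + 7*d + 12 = (d + 3)*(d + 4)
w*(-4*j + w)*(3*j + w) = -12*j^2*w - j*w^2 + w^3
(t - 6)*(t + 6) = t^2 - 36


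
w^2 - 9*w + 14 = (w - 7)*(w - 2)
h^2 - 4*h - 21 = (h - 7)*(h + 3)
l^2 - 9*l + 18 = (l - 6)*(l - 3)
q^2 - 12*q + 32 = (q - 8)*(q - 4)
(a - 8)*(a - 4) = a^2 - 12*a + 32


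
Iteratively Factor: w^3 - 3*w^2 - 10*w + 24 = (w - 4)*(w^2 + w - 6) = (w - 4)*(w + 3)*(w - 2)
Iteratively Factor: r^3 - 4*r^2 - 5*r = (r - 5)*(r^2 + r) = (r - 5)*(r + 1)*(r)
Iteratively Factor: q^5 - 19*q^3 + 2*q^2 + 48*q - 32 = (q - 1)*(q^4 + q^3 - 18*q^2 - 16*q + 32) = (q - 1)^2*(q^3 + 2*q^2 - 16*q - 32) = (q - 1)^2*(q + 4)*(q^2 - 2*q - 8) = (q - 4)*(q - 1)^2*(q + 4)*(q + 2)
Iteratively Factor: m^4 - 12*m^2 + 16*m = (m - 2)*(m^3 + 2*m^2 - 8*m) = (m - 2)^2*(m^2 + 4*m) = (m - 2)^2*(m + 4)*(m)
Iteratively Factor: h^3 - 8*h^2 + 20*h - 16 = (h - 2)*(h^2 - 6*h + 8) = (h - 4)*(h - 2)*(h - 2)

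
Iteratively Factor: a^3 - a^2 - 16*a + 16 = (a - 1)*(a^2 - 16) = (a - 4)*(a - 1)*(a + 4)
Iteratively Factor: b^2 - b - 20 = (b - 5)*(b + 4)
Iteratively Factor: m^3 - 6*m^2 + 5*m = (m - 1)*(m^2 - 5*m) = m*(m - 1)*(m - 5)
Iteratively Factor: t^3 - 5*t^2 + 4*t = (t - 4)*(t^2 - t) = t*(t - 4)*(t - 1)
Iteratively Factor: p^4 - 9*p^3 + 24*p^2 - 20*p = (p)*(p^3 - 9*p^2 + 24*p - 20) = p*(p - 5)*(p^2 - 4*p + 4) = p*(p - 5)*(p - 2)*(p - 2)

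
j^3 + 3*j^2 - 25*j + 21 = (j - 3)*(j - 1)*(j + 7)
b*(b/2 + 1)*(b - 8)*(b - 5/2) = b^4/2 - 17*b^3/4 - b^2/2 + 20*b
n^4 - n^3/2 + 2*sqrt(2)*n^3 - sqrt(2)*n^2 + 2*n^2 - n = n*(n - 1/2)*(n + sqrt(2))^2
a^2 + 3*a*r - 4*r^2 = (a - r)*(a + 4*r)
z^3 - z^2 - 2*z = z*(z - 2)*(z + 1)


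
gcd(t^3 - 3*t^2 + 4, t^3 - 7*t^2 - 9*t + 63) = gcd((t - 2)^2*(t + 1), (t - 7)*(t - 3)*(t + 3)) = 1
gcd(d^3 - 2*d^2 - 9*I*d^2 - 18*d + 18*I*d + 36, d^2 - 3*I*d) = d - 3*I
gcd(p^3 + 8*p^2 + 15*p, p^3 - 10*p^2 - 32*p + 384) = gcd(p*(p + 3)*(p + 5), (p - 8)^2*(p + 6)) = 1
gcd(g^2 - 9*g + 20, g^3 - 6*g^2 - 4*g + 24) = 1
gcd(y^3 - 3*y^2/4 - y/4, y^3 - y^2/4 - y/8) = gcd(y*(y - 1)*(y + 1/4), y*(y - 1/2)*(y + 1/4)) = y^2 + y/4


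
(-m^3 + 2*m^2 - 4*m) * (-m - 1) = m^4 - m^3 + 2*m^2 + 4*m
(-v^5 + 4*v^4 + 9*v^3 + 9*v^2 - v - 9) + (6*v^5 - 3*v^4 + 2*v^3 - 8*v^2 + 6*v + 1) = 5*v^5 + v^4 + 11*v^3 + v^2 + 5*v - 8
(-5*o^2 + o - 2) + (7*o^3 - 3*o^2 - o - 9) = 7*o^3 - 8*o^2 - 11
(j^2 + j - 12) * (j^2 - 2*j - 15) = j^4 - j^3 - 29*j^2 + 9*j + 180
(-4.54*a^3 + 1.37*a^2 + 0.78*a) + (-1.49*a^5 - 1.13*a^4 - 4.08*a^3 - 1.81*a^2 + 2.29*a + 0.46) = -1.49*a^5 - 1.13*a^4 - 8.62*a^3 - 0.44*a^2 + 3.07*a + 0.46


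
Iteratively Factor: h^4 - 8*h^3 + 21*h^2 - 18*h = (h - 2)*(h^3 - 6*h^2 + 9*h) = (h - 3)*(h - 2)*(h^2 - 3*h) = (h - 3)^2*(h - 2)*(h)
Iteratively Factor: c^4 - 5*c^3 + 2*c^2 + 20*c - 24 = (c - 3)*(c^3 - 2*c^2 - 4*c + 8) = (c - 3)*(c + 2)*(c^2 - 4*c + 4) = (c - 3)*(c - 2)*(c + 2)*(c - 2)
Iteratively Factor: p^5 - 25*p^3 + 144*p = (p + 3)*(p^4 - 3*p^3 - 16*p^2 + 48*p) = (p + 3)*(p + 4)*(p^3 - 7*p^2 + 12*p) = (p - 4)*(p + 3)*(p + 4)*(p^2 - 3*p) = (p - 4)*(p - 3)*(p + 3)*(p + 4)*(p)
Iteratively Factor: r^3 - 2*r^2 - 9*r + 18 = (r + 3)*(r^2 - 5*r + 6) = (r - 2)*(r + 3)*(r - 3)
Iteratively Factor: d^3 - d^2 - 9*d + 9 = (d - 1)*(d^2 - 9) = (d - 1)*(d + 3)*(d - 3)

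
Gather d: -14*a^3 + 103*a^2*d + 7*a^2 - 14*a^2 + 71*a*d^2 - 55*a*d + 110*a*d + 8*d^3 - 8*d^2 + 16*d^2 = -14*a^3 - 7*a^2 + 8*d^3 + d^2*(71*a + 8) + d*(103*a^2 + 55*a)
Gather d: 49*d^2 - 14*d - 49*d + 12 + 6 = 49*d^2 - 63*d + 18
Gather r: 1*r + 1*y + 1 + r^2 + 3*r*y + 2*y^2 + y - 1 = r^2 + r*(3*y + 1) + 2*y^2 + 2*y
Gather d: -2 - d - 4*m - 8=-d - 4*m - 10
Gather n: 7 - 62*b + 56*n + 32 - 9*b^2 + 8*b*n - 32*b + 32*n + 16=-9*b^2 - 94*b + n*(8*b + 88) + 55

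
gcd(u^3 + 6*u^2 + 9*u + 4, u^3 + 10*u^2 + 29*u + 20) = u^2 + 5*u + 4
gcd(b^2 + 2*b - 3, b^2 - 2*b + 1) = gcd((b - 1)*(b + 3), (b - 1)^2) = b - 1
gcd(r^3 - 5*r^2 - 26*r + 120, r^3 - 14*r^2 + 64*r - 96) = r^2 - 10*r + 24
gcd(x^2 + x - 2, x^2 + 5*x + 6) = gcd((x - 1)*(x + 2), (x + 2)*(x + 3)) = x + 2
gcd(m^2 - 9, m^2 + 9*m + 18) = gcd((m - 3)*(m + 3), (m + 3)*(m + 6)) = m + 3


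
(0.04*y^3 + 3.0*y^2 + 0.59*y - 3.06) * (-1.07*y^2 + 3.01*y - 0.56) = -0.0428*y^5 - 3.0896*y^4 + 8.3763*y^3 + 3.3701*y^2 - 9.541*y + 1.7136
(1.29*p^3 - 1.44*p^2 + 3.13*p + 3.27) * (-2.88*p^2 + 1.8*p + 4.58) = -3.7152*p^5 + 6.4692*p^4 - 5.6982*p^3 - 10.3788*p^2 + 20.2214*p + 14.9766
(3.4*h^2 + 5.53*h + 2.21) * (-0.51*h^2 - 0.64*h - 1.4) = -1.734*h^4 - 4.9963*h^3 - 9.4263*h^2 - 9.1564*h - 3.094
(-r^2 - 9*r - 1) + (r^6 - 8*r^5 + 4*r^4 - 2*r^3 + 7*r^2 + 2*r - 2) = r^6 - 8*r^5 + 4*r^4 - 2*r^3 + 6*r^2 - 7*r - 3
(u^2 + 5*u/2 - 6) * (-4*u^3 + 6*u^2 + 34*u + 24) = -4*u^5 - 4*u^4 + 73*u^3 + 73*u^2 - 144*u - 144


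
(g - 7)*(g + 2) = g^2 - 5*g - 14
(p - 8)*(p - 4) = p^2 - 12*p + 32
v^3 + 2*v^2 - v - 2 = (v - 1)*(v + 1)*(v + 2)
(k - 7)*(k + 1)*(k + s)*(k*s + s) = k^4*s + k^3*s^2 - 5*k^3*s - 5*k^2*s^2 - 13*k^2*s - 13*k*s^2 - 7*k*s - 7*s^2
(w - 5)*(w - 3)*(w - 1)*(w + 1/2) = w^4 - 17*w^3/2 + 37*w^2/2 - 7*w/2 - 15/2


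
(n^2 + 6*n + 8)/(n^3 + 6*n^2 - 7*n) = (n^2 + 6*n + 8)/(n*(n^2 + 6*n - 7))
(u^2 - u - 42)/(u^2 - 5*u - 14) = (u + 6)/(u + 2)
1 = 1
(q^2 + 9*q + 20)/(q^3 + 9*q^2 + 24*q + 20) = (q + 4)/(q^2 + 4*q + 4)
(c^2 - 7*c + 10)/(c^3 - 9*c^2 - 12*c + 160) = (c - 2)/(c^2 - 4*c - 32)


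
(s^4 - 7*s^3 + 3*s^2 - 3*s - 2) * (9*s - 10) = 9*s^5 - 73*s^4 + 97*s^3 - 57*s^2 + 12*s + 20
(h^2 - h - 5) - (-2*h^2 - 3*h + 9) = 3*h^2 + 2*h - 14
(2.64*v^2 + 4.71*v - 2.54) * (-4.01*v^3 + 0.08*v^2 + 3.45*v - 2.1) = -10.5864*v^5 - 18.6759*v^4 + 19.6702*v^3 + 10.5023*v^2 - 18.654*v + 5.334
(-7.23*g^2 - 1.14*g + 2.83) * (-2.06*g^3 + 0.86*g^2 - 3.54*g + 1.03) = 14.8938*g^5 - 3.8694*g^4 + 18.784*g^3 - 0.9775*g^2 - 11.1924*g + 2.9149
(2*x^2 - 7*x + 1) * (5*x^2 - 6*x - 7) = 10*x^4 - 47*x^3 + 33*x^2 + 43*x - 7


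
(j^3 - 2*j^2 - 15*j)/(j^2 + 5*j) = (j^2 - 2*j - 15)/(j + 5)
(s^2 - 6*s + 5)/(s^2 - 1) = (s - 5)/(s + 1)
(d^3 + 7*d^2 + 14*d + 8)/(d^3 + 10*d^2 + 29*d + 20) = (d + 2)/(d + 5)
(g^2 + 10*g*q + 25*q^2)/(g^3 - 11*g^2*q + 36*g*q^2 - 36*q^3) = (g^2 + 10*g*q + 25*q^2)/(g^3 - 11*g^2*q + 36*g*q^2 - 36*q^3)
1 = 1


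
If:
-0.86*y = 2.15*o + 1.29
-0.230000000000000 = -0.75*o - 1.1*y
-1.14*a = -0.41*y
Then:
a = 0.31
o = -0.94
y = 0.85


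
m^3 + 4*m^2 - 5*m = m*(m - 1)*(m + 5)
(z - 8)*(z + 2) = z^2 - 6*z - 16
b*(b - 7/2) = b^2 - 7*b/2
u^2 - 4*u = u*(u - 4)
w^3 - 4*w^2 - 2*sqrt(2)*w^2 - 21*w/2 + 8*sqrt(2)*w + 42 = (w - 4)*(w - 7*sqrt(2)/2)*(w + 3*sqrt(2)/2)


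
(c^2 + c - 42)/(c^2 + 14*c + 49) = (c - 6)/(c + 7)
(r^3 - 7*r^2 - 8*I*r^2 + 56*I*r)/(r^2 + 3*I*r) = (r^2 - 7*r - 8*I*r + 56*I)/(r + 3*I)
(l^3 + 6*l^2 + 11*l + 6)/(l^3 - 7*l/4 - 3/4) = 4*(l^2 + 5*l + 6)/(4*l^2 - 4*l - 3)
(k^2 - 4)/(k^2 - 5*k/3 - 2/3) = 3*(k + 2)/(3*k + 1)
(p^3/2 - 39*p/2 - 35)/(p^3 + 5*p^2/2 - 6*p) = (p^3 - 39*p - 70)/(p*(2*p^2 + 5*p - 12))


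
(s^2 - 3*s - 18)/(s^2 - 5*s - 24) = (s - 6)/(s - 8)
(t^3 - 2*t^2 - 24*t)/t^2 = t - 2 - 24/t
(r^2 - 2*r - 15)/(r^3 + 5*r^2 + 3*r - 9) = (r - 5)/(r^2 + 2*r - 3)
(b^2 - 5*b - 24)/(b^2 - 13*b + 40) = (b + 3)/(b - 5)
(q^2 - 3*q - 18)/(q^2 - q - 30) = (q + 3)/(q + 5)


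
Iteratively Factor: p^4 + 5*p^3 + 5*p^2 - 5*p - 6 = (p + 2)*(p^3 + 3*p^2 - p - 3) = (p - 1)*(p + 2)*(p^2 + 4*p + 3) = (p - 1)*(p + 2)*(p + 3)*(p + 1)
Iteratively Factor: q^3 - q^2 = (q)*(q^2 - q) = q*(q - 1)*(q)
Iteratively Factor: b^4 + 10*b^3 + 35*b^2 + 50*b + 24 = (b + 2)*(b^3 + 8*b^2 + 19*b + 12) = (b + 1)*(b + 2)*(b^2 + 7*b + 12) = (b + 1)*(b + 2)*(b + 3)*(b + 4)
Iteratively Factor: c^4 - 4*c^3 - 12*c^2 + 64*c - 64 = (c - 2)*(c^3 - 2*c^2 - 16*c + 32) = (c - 2)^2*(c^2 - 16) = (c - 4)*(c - 2)^2*(c + 4)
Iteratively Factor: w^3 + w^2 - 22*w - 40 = (w - 5)*(w^2 + 6*w + 8) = (w - 5)*(w + 2)*(w + 4)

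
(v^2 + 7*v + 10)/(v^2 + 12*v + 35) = (v + 2)/(v + 7)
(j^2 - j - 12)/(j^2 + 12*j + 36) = (j^2 - j - 12)/(j^2 + 12*j + 36)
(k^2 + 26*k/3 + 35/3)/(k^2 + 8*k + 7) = (k + 5/3)/(k + 1)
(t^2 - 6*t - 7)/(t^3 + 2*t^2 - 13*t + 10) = (t^2 - 6*t - 7)/(t^3 + 2*t^2 - 13*t + 10)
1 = 1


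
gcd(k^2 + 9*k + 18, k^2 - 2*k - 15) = k + 3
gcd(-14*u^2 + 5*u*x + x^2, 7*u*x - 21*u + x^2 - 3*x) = 7*u + x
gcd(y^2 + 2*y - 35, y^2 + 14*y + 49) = y + 7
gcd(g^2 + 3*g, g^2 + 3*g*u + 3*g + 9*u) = g + 3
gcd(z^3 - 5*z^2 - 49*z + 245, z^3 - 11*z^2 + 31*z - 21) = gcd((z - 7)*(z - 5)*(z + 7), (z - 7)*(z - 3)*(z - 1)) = z - 7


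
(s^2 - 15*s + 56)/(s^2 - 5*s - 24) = (s - 7)/(s + 3)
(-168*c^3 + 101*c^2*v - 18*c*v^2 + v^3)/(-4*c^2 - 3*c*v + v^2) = (168*c^3 - 101*c^2*v + 18*c*v^2 - v^3)/(4*c^2 + 3*c*v - v^2)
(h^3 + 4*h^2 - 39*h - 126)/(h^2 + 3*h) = h + 1 - 42/h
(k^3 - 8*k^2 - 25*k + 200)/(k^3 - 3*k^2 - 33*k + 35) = (k^2 - 13*k + 40)/(k^2 - 8*k + 7)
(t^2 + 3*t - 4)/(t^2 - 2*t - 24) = (t - 1)/(t - 6)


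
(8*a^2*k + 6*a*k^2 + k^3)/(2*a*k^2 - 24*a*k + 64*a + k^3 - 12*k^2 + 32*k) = k*(4*a + k)/(k^2 - 12*k + 32)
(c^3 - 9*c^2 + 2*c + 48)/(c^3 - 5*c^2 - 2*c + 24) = (c - 8)/(c - 4)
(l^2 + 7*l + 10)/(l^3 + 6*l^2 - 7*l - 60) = (l + 2)/(l^2 + l - 12)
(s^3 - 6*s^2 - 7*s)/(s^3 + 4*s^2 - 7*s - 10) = s*(s - 7)/(s^2 + 3*s - 10)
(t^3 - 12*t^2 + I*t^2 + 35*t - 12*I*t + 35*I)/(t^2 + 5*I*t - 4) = (t^2 - 12*t + 35)/(t + 4*I)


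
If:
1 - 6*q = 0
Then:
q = 1/6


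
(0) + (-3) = -3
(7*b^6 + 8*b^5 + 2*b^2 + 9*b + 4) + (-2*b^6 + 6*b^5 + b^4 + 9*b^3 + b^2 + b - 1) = 5*b^6 + 14*b^5 + b^4 + 9*b^3 + 3*b^2 + 10*b + 3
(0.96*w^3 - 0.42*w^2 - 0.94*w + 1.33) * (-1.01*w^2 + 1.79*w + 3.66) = -0.9696*w^5 + 2.1426*w^4 + 3.7112*w^3 - 4.5631*w^2 - 1.0597*w + 4.8678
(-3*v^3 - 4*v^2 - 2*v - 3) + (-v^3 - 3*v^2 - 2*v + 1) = -4*v^3 - 7*v^2 - 4*v - 2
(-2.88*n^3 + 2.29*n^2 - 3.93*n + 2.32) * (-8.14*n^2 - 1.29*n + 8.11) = 23.4432*n^5 - 14.9254*n^4 + 5.67930000000001*n^3 + 4.7568*n^2 - 34.8651*n + 18.8152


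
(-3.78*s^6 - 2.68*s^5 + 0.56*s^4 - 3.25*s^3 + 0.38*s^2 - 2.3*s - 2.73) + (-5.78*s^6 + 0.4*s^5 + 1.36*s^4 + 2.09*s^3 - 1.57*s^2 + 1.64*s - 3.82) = -9.56*s^6 - 2.28*s^5 + 1.92*s^4 - 1.16*s^3 - 1.19*s^2 - 0.66*s - 6.55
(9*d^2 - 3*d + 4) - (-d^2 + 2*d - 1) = 10*d^2 - 5*d + 5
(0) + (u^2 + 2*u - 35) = u^2 + 2*u - 35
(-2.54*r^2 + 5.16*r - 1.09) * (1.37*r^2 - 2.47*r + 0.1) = -3.4798*r^4 + 13.343*r^3 - 14.4925*r^2 + 3.2083*r - 0.109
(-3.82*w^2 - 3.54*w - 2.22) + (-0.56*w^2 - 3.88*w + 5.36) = -4.38*w^2 - 7.42*w + 3.14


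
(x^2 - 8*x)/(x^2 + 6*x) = (x - 8)/(x + 6)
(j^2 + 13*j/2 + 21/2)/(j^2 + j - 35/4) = 2*(j + 3)/(2*j - 5)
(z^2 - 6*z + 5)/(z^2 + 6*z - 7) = (z - 5)/(z + 7)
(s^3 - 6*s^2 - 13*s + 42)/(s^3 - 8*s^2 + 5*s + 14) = (s + 3)/(s + 1)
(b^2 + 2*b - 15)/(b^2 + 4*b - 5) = (b - 3)/(b - 1)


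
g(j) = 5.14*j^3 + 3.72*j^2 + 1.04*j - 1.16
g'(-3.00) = 117.50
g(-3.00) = -109.58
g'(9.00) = 1317.02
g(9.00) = 4056.58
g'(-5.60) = 442.95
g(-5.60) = -792.99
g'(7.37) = 893.44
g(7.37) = 2266.19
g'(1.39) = 41.17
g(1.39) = 21.28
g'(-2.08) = 52.28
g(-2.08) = -33.48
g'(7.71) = 975.03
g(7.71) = 2583.72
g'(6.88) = 782.12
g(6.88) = 1855.98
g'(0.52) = 9.08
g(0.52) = 1.11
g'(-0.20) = 0.17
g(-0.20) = -1.26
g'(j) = 15.42*j^2 + 7.44*j + 1.04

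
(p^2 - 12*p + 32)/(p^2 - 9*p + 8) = (p - 4)/(p - 1)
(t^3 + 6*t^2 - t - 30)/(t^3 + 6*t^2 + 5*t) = (t^2 + t - 6)/(t*(t + 1))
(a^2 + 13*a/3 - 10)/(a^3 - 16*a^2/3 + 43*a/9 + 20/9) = 3*(a + 6)/(3*a^2 - 11*a - 4)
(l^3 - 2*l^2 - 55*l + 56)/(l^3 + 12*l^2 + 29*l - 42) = (l - 8)/(l + 6)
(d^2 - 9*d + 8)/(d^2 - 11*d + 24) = (d - 1)/(d - 3)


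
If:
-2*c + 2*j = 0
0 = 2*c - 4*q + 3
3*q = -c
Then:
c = -9/10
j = -9/10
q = 3/10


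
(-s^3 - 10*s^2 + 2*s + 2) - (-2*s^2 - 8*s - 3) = -s^3 - 8*s^2 + 10*s + 5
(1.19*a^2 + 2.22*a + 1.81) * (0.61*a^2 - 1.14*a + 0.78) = 0.7259*a^4 - 0.00239999999999974*a^3 - 0.4985*a^2 - 0.331799999999999*a + 1.4118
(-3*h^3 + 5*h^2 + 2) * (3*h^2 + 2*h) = -9*h^5 + 9*h^4 + 10*h^3 + 6*h^2 + 4*h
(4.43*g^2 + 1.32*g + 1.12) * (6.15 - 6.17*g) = -27.3331*g^3 + 19.1001*g^2 + 1.2076*g + 6.888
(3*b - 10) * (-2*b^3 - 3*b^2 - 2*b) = -6*b^4 + 11*b^3 + 24*b^2 + 20*b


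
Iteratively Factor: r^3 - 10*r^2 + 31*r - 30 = (r - 5)*(r^2 - 5*r + 6) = (r - 5)*(r - 3)*(r - 2)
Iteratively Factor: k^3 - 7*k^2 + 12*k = (k - 3)*(k^2 - 4*k) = k*(k - 3)*(k - 4)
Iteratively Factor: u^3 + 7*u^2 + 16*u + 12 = (u + 2)*(u^2 + 5*u + 6) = (u + 2)^2*(u + 3)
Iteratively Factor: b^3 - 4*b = (b)*(b^2 - 4) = b*(b - 2)*(b + 2)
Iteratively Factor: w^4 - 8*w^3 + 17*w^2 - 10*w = (w)*(w^3 - 8*w^2 + 17*w - 10) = w*(w - 1)*(w^2 - 7*w + 10) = w*(w - 2)*(w - 1)*(w - 5)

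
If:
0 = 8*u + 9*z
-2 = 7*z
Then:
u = 9/28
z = -2/7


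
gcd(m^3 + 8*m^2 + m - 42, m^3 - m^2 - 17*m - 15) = m + 3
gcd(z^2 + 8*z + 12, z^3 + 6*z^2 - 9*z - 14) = 1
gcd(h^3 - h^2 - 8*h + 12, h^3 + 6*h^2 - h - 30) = h^2 + h - 6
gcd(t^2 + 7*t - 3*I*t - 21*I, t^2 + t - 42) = t + 7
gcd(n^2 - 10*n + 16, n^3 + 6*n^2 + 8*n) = 1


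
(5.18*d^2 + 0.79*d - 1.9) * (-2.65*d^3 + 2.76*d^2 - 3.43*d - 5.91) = -13.727*d^5 + 12.2033*d^4 - 10.552*d^3 - 38.5675*d^2 + 1.8481*d + 11.229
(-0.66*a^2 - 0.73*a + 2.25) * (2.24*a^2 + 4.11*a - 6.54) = -1.4784*a^4 - 4.3478*a^3 + 6.3561*a^2 + 14.0217*a - 14.715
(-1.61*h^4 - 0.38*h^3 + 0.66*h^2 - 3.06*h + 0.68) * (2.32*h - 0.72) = -3.7352*h^5 + 0.2776*h^4 + 1.8048*h^3 - 7.5744*h^2 + 3.7808*h - 0.4896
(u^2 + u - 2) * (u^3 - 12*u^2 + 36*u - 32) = u^5 - 11*u^4 + 22*u^3 + 28*u^2 - 104*u + 64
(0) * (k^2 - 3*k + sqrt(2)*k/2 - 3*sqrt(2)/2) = 0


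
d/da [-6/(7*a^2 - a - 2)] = 6*(14*a - 1)/(-7*a^2 + a + 2)^2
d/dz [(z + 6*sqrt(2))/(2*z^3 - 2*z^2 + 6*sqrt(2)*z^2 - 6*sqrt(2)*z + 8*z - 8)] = (z^3 - z^2 + 3*sqrt(2)*z^2 - 3*sqrt(2)*z + 4*z - (z + 6*sqrt(2))*(3*z^2 - 2*z + 6*sqrt(2)*z - 3*sqrt(2) + 4) - 4)/(2*(z^3 - z^2 + 3*sqrt(2)*z^2 - 3*sqrt(2)*z + 4*z - 4)^2)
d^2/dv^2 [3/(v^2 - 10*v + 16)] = 6*(-v^2 + 10*v + 4*(v - 5)^2 - 16)/(v^2 - 10*v + 16)^3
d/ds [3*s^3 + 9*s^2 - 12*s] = 9*s^2 + 18*s - 12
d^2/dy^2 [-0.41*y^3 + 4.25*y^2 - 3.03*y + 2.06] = 8.5 - 2.46*y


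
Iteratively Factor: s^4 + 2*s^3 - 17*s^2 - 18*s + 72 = (s - 2)*(s^3 + 4*s^2 - 9*s - 36) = (s - 3)*(s - 2)*(s^2 + 7*s + 12) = (s - 3)*(s - 2)*(s + 3)*(s + 4)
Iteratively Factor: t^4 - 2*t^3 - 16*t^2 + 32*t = (t)*(t^3 - 2*t^2 - 16*t + 32) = t*(t - 2)*(t^2 - 16) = t*(t - 2)*(t + 4)*(t - 4)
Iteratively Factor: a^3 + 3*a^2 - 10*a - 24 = (a + 4)*(a^2 - a - 6) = (a + 2)*(a + 4)*(a - 3)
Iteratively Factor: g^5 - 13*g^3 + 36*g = (g + 2)*(g^4 - 2*g^3 - 9*g^2 + 18*g) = (g + 2)*(g + 3)*(g^3 - 5*g^2 + 6*g) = (g - 2)*(g + 2)*(g + 3)*(g^2 - 3*g) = g*(g - 2)*(g + 2)*(g + 3)*(g - 3)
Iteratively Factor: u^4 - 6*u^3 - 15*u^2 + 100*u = (u)*(u^3 - 6*u^2 - 15*u + 100) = u*(u - 5)*(u^2 - u - 20) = u*(u - 5)*(u + 4)*(u - 5)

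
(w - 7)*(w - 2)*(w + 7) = w^3 - 2*w^2 - 49*w + 98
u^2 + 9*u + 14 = (u + 2)*(u + 7)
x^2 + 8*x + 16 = (x + 4)^2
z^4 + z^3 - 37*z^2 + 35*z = z*(z - 5)*(z - 1)*(z + 7)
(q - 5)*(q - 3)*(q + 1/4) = q^3 - 31*q^2/4 + 13*q + 15/4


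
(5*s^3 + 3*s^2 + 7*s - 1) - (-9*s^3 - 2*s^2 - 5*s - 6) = 14*s^3 + 5*s^2 + 12*s + 5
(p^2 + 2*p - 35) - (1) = p^2 + 2*p - 36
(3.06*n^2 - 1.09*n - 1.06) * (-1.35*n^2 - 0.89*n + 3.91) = -4.131*n^4 - 1.2519*n^3 + 14.3657*n^2 - 3.3185*n - 4.1446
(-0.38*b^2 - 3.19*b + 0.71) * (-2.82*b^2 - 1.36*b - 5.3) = 1.0716*b^4 + 9.5126*b^3 + 4.3502*b^2 + 15.9414*b - 3.763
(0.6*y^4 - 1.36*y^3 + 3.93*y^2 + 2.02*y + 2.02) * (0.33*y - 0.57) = 0.198*y^5 - 0.7908*y^4 + 2.0721*y^3 - 1.5735*y^2 - 0.4848*y - 1.1514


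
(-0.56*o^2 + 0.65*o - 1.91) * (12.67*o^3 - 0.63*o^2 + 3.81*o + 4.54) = -7.0952*o^5 + 8.5883*o^4 - 26.7428*o^3 + 1.1374*o^2 - 4.3261*o - 8.6714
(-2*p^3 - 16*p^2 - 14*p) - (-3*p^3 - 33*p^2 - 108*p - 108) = p^3 + 17*p^2 + 94*p + 108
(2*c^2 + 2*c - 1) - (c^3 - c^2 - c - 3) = -c^3 + 3*c^2 + 3*c + 2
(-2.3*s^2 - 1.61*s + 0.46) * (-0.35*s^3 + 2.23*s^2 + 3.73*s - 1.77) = 0.805*s^5 - 4.5655*s^4 - 12.3303*s^3 - 0.9085*s^2 + 4.5655*s - 0.8142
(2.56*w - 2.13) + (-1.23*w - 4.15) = 1.33*w - 6.28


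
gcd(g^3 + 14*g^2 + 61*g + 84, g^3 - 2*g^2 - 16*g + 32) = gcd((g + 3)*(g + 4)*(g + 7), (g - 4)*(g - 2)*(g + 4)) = g + 4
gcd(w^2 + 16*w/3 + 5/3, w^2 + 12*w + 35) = w + 5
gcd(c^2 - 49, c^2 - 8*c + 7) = c - 7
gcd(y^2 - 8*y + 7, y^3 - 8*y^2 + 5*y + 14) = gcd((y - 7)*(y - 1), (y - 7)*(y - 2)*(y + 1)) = y - 7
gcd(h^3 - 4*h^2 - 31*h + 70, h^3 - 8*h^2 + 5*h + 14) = h^2 - 9*h + 14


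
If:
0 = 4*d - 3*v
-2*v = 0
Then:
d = 0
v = 0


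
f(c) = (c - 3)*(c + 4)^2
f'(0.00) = -8.00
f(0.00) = -48.00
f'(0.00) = -8.00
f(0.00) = -48.00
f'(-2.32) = -15.05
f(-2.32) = -15.02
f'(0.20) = -5.88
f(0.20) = -49.39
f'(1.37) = 11.33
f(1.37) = -47.00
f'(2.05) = 25.11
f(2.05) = -34.77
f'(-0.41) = -11.60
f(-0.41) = -43.95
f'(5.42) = 134.33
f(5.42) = 214.74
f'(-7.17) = 74.53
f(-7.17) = -102.20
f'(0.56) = -1.46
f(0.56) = -50.74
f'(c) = (c - 3)*(2*c + 8) + (c + 4)^2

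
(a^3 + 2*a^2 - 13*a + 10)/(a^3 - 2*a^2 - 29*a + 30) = (a - 2)/(a - 6)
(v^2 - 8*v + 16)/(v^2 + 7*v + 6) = (v^2 - 8*v + 16)/(v^2 + 7*v + 6)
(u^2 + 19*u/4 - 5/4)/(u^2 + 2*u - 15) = (u - 1/4)/(u - 3)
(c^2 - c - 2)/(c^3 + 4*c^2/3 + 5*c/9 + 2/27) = 27*(c^2 - c - 2)/(27*c^3 + 36*c^2 + 15*c + 2)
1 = 1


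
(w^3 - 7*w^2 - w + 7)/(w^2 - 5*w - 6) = (w^2 - 8*w + 7)/(w - 6)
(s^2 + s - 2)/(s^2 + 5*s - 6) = (s + 2)/(s + 6)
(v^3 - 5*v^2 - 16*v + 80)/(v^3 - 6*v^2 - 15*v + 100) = (v - 4)/(v - 5)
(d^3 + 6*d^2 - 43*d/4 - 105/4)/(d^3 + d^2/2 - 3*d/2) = (2*d^2 + 9*d - 35)/(2*d*(d - 1))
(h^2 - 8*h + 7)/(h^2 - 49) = (h - 1)/(h + 7)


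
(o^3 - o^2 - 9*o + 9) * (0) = 0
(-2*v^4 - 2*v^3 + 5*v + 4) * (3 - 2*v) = 4*v^5 - 2*v^4 - 6*v^3 - 10*v^2 + 7*v + 12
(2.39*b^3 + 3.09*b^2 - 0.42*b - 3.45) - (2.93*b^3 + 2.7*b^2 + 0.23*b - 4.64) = -0.54*b^3 + 0.39*b^2 - 0.65*b + 1.19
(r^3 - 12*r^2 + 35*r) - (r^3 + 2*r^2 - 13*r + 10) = -14*r^2 + 48*r - 10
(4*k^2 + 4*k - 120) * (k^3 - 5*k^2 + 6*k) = 4*k^5 - 16*k^4 - 116*k^3 + 624*k^2 - 720*k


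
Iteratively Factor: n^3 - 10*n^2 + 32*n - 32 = (n - 2)*(n^2 - 8*n + 16) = (n - 4)*(n - 2)*(n - 4)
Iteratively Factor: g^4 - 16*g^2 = (g)*(g^3 - 16*g) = g*(g + 4)*(g^2 - 4*g) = g*(g - 4)*(g + 4)*(g)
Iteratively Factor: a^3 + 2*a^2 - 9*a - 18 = (a + 3)*(a^2 - a - 6) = (a + 2)*(a + 3)*(a - 3)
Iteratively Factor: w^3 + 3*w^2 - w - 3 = (w - 1)*(w^2 + 4*w + 3) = (w - 1)*(w + 3)*(w + 1)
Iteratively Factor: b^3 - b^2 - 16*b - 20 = (b - 5)*(b^2 + 4*b + 4) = (b - 5)*(b + 2)*(b + 2)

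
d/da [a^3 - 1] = 3*a^2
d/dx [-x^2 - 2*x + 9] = -2*x - 2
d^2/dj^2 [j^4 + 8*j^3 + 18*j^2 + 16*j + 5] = 12*j^2 + 48*j + 36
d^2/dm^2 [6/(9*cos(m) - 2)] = 54*(9*sin(m)^2 - 2*cos(m) + 9)/(9*cos(m) - 2)^3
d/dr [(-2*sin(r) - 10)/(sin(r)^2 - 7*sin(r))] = 2*(cos(r) + 10/tan(r) - 35*cos(r)/sin(r)^2)/(sin(r) - 7)^2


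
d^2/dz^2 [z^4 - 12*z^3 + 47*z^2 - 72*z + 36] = 12*z^2 - 72*z + 94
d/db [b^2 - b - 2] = 2*b - 1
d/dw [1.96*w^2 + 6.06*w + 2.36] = 3.92*w + 6.06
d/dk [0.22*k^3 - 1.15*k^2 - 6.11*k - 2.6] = 0.66*k^2 - 2.3*k - 6.11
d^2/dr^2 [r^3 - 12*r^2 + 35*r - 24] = 6*r - 24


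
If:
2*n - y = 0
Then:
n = y/2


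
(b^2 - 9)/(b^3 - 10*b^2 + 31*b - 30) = (b + 3)/(b^2 - 7*b + 10)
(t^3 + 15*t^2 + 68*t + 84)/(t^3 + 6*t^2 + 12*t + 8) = (t^2 + 13*t + 42)/(t^2 + 4*t + 4)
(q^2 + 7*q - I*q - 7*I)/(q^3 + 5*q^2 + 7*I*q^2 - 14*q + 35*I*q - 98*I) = (q - I)/(q^2 + q*(-2 + 7*I) - 14*I)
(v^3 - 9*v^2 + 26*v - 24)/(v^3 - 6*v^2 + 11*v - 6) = (v - 4)/(v - 1)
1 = 1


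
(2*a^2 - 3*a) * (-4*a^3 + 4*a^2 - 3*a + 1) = -8*a^5 + 20*a^4 - 18*a^3 + 11*a^2 - 3*a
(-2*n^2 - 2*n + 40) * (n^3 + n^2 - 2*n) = -2*n^5 - 4*n^4 + 42*n^3 + 44*n^2 - 80*n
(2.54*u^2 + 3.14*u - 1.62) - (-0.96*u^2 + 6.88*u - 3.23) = 3.5*u^2 - 3.74*u + 1.61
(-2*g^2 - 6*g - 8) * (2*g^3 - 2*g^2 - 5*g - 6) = -4*g^5 - 8*g^4 + 6*g^3 + 58*g^2 + 76*g + 48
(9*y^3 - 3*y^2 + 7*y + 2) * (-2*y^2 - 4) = -18*y^5 + 6*y^4 - 50*y^3 + 8*y^2 - 28*y - 8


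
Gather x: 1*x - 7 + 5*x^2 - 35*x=5*x^2 - 34*x - 7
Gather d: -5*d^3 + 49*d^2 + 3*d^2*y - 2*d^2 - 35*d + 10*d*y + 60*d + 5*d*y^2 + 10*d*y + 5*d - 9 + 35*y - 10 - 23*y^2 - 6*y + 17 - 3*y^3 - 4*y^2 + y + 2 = -5*d^3 + d^2*(3*y + 47) + d*(5*y^2 + 20*y + 30) - 3*y^3 - 27*y^2 + 30*y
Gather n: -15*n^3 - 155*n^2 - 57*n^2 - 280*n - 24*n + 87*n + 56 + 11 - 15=-15*n^3 - 212*n^2 - 217*n + 52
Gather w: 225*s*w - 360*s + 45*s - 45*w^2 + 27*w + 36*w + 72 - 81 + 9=-315*s - 45*w^2 + w*(225*s + 63)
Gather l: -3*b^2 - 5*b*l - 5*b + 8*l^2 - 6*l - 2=-3*b^2 - 5*b + 8*l^2 + l*(-5*b - 6) - 2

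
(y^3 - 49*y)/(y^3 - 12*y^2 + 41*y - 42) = y*(y + 7)/(y^2 - 5*y + 6)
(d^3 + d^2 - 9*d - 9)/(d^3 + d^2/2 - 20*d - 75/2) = 2*(d^2 - 2*d - 3)/(2*d^2 - 5*d - 25)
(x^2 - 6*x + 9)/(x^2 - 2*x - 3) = (x - 3)/(x + 1)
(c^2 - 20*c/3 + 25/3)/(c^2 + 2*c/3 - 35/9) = 3*(c - 5)/(3*c + 7)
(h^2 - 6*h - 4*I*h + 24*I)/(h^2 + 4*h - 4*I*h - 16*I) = (h - 6)/(h + 4)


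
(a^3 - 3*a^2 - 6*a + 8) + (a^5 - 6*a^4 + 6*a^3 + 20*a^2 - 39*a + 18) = a^5 - 6*a^4 + 7*a^3 + 17*a^2 - 45*a + 26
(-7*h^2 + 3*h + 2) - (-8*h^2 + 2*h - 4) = h^2 + h + 6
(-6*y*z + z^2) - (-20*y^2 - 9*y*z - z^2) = 20*y^2 + 3*y*z + 2*z^2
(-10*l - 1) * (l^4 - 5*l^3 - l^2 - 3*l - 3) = -10*l^5 + 49*l^4 + 15*l^3 + 31*l^2 + 33*l + 3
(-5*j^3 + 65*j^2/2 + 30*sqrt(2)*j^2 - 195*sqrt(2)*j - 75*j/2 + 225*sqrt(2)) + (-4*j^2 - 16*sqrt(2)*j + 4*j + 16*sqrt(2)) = -5*j^3 + 57*j^2/2 + 30*sqrt(2)*j^2 - 211*sqrt(2)*j - 67*j/2 + 241*sqrt(2)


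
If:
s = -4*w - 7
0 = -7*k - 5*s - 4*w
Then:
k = 16*w/7 + 5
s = -4*w - 7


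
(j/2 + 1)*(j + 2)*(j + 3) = j^3/2 + 7*j^2/2 + 8*j + 6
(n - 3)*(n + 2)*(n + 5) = n^3 + 4*n^2 - 11*n - 30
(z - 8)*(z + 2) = z^2 - 6*z - 16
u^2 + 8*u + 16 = (u + 4)^2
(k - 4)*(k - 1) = k^2 - 5*k + 4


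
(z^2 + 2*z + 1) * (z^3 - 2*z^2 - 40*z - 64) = z^5 - 43*z^3 - 146*z^2 - 168*z - 64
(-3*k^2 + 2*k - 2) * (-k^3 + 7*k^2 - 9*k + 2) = 3*k^5 - 23*k^4 + 43*k^3 - 38*k^2 + 22*k - 4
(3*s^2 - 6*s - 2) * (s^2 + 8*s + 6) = 3*s^4 + 18*s^3 - 32*s^2 - 52*s - 12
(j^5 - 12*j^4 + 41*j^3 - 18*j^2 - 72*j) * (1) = j^5 - 12*j^4 + 41*j^3 - 18*j^2 - 72*j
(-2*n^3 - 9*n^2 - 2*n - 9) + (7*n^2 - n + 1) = -2*n^3 - 2*n^2 - 3*n - 8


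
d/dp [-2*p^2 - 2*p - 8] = -4*p - 2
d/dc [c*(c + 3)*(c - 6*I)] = 3*c^2 + c*(6 - 12*I) - 18*I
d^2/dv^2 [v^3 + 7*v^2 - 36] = 6*v + 14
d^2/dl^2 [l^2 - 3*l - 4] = 2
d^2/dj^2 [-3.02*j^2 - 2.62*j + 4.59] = -6.04000000000000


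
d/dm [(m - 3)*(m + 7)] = 2*m + 4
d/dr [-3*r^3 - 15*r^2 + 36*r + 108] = -9*r^2 - 30*r + 36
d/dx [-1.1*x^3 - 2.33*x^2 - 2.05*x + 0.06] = -3.3*x^2 - 4.66*x - 2.05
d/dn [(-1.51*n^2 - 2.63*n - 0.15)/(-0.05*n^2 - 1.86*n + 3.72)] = (2.6771*n^2 - 11.2494*n - 10.0626)/(0.0025*n^4 + 0.186*n^3 + 3.0876*n^2 - 13.8384*n + 13.8384)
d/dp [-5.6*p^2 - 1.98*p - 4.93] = -11.2*p - 1.98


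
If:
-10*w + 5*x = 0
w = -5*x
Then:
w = 0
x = 0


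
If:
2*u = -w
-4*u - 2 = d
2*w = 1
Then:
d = -1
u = -1/4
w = 1/2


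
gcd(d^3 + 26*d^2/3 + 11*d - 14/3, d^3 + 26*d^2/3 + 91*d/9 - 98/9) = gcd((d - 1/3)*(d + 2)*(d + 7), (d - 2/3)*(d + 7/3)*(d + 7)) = d + 7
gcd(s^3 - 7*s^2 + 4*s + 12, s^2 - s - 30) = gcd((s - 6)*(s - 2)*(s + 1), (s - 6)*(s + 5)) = s - 6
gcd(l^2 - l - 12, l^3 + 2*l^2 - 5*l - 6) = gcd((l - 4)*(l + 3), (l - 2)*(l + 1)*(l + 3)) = l + 3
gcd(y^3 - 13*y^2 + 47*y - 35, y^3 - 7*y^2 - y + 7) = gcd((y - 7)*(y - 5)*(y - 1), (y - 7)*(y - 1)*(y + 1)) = y^2 - 8*y + 7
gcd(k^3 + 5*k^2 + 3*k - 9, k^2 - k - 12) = k + 3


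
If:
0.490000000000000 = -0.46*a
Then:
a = -1.07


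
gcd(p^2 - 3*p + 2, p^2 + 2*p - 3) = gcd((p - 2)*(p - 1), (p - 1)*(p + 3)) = p - 1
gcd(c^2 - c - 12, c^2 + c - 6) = c + 3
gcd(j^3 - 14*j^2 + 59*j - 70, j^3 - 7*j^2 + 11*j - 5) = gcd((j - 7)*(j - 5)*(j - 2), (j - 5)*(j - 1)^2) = j - 5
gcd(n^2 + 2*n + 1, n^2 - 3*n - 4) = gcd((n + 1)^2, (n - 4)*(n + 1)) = n + 1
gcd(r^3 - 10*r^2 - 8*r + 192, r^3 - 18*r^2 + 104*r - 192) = r^2 - 14*r + 48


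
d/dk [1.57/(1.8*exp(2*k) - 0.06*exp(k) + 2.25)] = (0.0942 - 5.652*exp(k))*exp(k)/(1.8*exp(2*k) - 0.06*exp(k) + 2.25)^2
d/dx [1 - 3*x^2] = -6*x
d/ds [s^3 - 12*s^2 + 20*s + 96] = 3*s^2 - 24*s + 20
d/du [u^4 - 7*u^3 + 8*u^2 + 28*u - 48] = 4*u^3 - 21*u^2 + 16*u + 28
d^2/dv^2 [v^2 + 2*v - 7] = 2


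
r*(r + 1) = r^2 + r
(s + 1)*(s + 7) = s^2 + 8*s + 7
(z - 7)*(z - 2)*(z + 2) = z^3 - 7*z^2 - 4*z + 28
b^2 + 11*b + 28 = (b + 4)*(b + 7)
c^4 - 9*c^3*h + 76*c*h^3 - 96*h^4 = (c - 8*h)*(c - 2*h)^2*(c + 3*h)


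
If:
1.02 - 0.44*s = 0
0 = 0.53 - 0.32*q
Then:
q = 1.66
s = 2.32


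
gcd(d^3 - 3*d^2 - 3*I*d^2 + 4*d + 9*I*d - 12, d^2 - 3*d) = d - 3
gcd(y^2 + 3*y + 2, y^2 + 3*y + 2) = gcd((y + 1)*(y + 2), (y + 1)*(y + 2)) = y^2 + 3*y + 2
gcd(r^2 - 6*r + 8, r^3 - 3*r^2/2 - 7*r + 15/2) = 1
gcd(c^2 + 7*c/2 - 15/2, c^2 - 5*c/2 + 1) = 1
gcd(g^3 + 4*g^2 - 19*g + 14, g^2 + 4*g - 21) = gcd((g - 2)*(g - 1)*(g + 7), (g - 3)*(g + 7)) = g + 7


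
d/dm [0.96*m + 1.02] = 0.960000000000000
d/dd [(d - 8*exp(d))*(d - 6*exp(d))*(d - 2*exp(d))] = -16*d^2*exp(d) + 3*d^2 + 152*d*exp(2*d) - 32*d*exp(d) - 288*exp(3*d) + 76*exp(2*d)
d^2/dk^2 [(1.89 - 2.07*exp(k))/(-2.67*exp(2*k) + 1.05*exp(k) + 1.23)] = (14.756823*exp(4*k) - 48.091239*exp(3*k) + 56.684367*exp(2*k) - 29.584926*exp(k) + 5.572638)*exp(k)/(19.034163*exp(6*k) - 22.456035*exp(5*k) - 17.474616*exp(4*k) + 19.532205*exp(3*k) + 8.050104*exp(2*k) - 4.765635*exp(k) - 1.860867)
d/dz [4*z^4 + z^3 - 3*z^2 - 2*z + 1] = 16*z^3 + 3*z^2 - 6*z - 2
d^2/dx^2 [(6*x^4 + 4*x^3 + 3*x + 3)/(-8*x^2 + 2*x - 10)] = 2*(-48*x^6 + 36*x^5 - 189*x^4 + 134*x^3 - 492*x^2 - 42*x + 21)/(64*x^6 - 48*x^5 + 252*x^4 - 121*x^3 + 315*x^2 - 75*x + 125)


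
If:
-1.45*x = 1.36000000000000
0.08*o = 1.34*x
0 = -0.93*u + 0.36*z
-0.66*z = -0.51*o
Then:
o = -15.71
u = -4.70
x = -0.94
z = -12.14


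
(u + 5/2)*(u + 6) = u^2 + 17*u/2 + 15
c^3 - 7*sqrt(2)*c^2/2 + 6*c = c*(c - 2*sqrt(2))*(c - 3*sqrt(2)/2)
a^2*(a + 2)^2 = a^4 + 4*a^3 + 4*a^2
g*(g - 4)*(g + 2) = g^3 - 2*g^2 - 8*g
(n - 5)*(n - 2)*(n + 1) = n^3 - 6*n^2 + 3*n + 10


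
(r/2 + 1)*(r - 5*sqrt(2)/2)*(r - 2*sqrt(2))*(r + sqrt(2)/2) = r^4/2 - 2*sqrt(2)*r^3 + r^3 - 4*sqrt(2)*r^2 + 11*r^2/4 + 5*sqrt(2)*r/2 + 11*r/2 + 5*sqrt(2)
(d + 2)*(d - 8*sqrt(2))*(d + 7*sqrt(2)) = d^3 - sqrt(2)*d^2 + 2*d^2 - 112*d - 2*sqrt(2)*d - 224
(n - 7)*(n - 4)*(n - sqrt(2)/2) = n^3 - 11*n^2 - sqrt(2)*n^2/2 + 11*sqrt(2)*n/2 + 28*n - 14*sqrt(2)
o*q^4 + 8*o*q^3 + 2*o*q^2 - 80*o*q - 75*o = (q - 3)*(q + 5)^2*(o*q + o)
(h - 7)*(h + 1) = h^2 - 6*h - 7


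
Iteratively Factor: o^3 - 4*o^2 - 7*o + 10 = (o + 2)*(o^2 - 6*o + 5) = (o - 5)*(o + 2)*(o - 1)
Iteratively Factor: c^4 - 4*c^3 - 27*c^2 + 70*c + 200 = (c + 4)*(c^3 - 8*c^2 + 5*c + 50) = (c - 5)*(c + 4)*(c^2 - 3*c - 10) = (c - 5)^2*(c + 4)*(c + 2)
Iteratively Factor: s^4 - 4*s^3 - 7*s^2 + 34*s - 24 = (s - 1)*(s^3 - 3*s^2 - 10*s + 24) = (s - 2)*(s - 1)*(s^2 - s - 12) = (s - 2)*(s - 1)*(s + 3)*(s - 4)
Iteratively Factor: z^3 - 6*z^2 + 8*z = (z - 2)*(z^2 - 4*z) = (z - 4)*(z - 2)*(z)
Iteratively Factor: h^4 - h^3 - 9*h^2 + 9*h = (h + 3)*(h^3 - 4*h^2 + 3*h) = (h - 1)*(h + 3)*(h^2 - 3*h) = h*(h - 1)*(h + 3)*(h - 3)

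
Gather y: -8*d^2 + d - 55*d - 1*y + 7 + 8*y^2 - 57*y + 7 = -8*d^2 - 54*d + 8*y^2 - 58*y + 14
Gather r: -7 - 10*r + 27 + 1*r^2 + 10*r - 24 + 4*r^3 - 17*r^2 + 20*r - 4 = 4*r^3 - 16*r^2 + 20*r - 8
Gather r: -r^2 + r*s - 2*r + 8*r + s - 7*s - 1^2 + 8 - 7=-r^2 + r*(s + 6) - 6*s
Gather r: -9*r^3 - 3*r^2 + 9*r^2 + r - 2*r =-9*r^3 + 6*r^2 - r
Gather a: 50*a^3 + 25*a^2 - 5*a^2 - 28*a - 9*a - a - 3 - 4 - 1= 50*a^3 + 20*a^2 - 38*a - 8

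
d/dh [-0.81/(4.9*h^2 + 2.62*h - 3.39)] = (7.938*h + 2.1222)/(4.9*h^2 + 2.62*h - 3.39)^2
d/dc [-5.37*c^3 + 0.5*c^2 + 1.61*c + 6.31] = -16.11*c^2 + 1.0*c + 1.61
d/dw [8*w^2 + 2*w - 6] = 16*w + 2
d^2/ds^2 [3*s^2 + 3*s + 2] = 6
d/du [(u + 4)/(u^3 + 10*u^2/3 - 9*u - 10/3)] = 6*(-3*u^3 - 23*u^2 - 40*u + 49)/(9*u^6 + 60*u^5 - 62*u^4 - 600*u^3 + 529*u^2 + 540*u + 100)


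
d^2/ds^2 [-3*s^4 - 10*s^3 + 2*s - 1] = 12*s*(-3*s - 5)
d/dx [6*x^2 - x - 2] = 12*x - 1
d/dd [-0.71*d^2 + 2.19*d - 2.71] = 2.19 - 1.42*d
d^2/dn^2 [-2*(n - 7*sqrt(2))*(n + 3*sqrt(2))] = -4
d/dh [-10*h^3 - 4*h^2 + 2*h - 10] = -30*h^2 - 8*h + 2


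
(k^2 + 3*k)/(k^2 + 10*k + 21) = k/(k + 7)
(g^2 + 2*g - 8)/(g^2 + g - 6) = (g + 4)/(g + 3)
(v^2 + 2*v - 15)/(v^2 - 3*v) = (v + 5)/v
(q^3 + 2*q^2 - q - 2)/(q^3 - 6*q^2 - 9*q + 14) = (q + 1)/(q - 7)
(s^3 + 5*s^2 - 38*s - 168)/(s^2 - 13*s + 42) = (s^2 + 11*s + 28)/(s - 7)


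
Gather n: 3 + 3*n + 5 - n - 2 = 2*n + 6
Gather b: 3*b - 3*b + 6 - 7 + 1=0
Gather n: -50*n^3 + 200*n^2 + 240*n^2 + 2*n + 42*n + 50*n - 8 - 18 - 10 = -50*n^3 + 440*n^2 + 94*n - 36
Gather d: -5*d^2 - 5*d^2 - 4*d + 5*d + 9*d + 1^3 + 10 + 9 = -10*d^2 + 10*d + 20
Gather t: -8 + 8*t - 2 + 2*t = 10*t - 10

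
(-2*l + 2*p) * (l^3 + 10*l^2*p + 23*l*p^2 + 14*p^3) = -2*l^4 - 18*l^3*p - 26*l^2*p^2 + 18*l*p^3 + 28*p^4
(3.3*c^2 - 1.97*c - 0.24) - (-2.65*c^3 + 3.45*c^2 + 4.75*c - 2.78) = 2.65*c^3 - 0.15*c^2 - 6.72*c + 2.54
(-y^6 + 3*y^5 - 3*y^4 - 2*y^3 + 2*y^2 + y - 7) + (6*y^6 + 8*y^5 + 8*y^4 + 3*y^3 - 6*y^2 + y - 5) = 5*y^6 + 11*y^5 + 5*y^4 + y^3 - 4*y^2 + 2*y - 12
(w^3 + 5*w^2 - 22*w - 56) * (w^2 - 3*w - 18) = w^5 + 2*w^4 - 55*w^3 - 80*w^2 + 564*w + 1008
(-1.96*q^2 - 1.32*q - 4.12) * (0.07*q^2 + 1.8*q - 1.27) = -0.1372*q^4 - 3.6204*q^3 - 0.175200000000001*q^2 - 5.7396*q + 5.2324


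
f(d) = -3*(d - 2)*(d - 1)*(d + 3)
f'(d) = -3*(d - 2)*(d - 1) - 3*(d - 2)*(d + 3) - 3*(d - 1)*(d + 3) = 21 - 9*d^2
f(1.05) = 0.58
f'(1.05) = 11.08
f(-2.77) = -12.41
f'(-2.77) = -48.06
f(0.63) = -5.52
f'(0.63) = 17.43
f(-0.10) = -20.10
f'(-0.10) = 20.91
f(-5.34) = 326.68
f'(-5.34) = -235.64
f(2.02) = -0.31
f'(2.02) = -15.72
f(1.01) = 0.12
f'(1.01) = 11.82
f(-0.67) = -31.17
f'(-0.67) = 16.96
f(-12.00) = 4914.00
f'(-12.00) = -1275.00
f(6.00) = -540.00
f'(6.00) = -303.00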